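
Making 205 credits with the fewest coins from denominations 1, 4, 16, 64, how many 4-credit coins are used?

205 − 3×64→13 − 3×4→1 − 1×1→0
Count of 4: 3

3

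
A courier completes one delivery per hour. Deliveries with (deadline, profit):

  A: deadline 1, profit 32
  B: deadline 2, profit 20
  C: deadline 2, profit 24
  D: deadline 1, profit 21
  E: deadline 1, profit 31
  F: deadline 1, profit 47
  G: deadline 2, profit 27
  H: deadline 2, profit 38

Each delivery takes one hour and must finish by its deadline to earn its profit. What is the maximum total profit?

By profit: F(d1,47), H(d2,38), A(d1,32), E(d1,31), G(d2,27), C(d2,24), D(d1,21), B(d2,20)
F→slot 1; H→slot 2; A skipped; E skipped; G skipped; C skipped; D skipped; B skipped.
Profit = 47 + 38 = 85

85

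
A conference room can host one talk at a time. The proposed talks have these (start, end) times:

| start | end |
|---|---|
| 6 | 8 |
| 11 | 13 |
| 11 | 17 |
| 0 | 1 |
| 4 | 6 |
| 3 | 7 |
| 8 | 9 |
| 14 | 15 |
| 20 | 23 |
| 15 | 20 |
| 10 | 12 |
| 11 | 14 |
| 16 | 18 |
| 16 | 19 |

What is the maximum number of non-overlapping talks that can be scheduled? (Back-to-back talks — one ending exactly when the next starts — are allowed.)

Sorted by end: (0,1)  (4,6)  (3,7)  (6,8)  (8,9)  (10,12)  (11,13)  (11,14)  (14,15)  (11,17)  (16,18)  (16,19)  (15,20)  (20,23)
take (0,1); take (4,6); take (6,8); take (8,9); take (10,12); take (14,15); take (16,18); take (20,23).
Selected 8 talks.

8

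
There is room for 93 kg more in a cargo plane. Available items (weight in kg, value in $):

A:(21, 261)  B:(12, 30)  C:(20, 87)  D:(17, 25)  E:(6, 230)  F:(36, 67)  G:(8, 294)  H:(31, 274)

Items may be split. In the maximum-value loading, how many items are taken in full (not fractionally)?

Greedy by value/weight ratio, highest first.
Ratios (sorted): E 38.33, G 36.75, A 12.43, H 8.84, C 4.35, B 2.50, F 1.86, D 1.47
take E (6 @ 230); take G (8 @ 294); take A (21 @ 261); take H (31 @ 274); take C (20 @ 87); take 7/12 of B → 17.50. Capacity used 93/93.
5 item(s) taken whole; one partial (take 7/12 of B).

5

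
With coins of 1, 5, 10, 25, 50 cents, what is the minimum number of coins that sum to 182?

7

Use the largest denomination that fits, subtract, and repeat.
182 − 3×50→32 − 1×25→7 − 1×5→2 − 2×1→0
Total coins = 3 + 1 + 1 + 2 = 7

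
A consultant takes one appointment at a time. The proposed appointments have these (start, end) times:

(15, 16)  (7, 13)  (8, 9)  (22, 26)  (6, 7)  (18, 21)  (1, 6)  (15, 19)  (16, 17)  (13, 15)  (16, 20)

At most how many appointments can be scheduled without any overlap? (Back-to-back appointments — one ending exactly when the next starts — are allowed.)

Order by finish time; keep every interval that doesn't clash with the previous kept one.
Sorted by end: (1,6)  (6,7)  (8,9)  (7,13)  (13,15)  (15,16)  (16,17)  (15,19)  (16,20)  (18,21)  (22,26)
take (1,6); take (6,7); take (8,9); take (13,15); take (15,16); take (16,17); skip (15,19); take (18,21); take (22,26).
Selected 8 appointments.

8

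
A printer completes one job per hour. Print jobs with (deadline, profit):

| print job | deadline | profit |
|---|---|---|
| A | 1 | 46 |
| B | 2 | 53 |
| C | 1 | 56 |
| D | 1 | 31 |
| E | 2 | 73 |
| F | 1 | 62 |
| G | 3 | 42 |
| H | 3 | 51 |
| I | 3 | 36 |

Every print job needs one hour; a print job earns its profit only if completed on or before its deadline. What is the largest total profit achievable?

Sort by profit descending; place each in the latest free slot ≤ its deadline.
Profit order: E=73 F=62 C=56 B=53 H=51 A=46 G=42 I=36 D=31
Assign: E→slot 2, F→slot 1, C skipped, B skipped, H→slot 3, A skipped, G skipped, I skipped, D skipped.
Slots: [1:F] [2:E] [3:H]
Profit = 62 + 73 + 51 = 186

186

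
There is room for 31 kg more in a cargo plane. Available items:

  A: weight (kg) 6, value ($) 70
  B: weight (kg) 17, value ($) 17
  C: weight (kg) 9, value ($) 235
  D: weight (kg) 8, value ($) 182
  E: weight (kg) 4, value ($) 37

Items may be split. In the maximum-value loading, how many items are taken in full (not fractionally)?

4

Order: C (235/9=26.11) > D (182/8=22.75) > A (70/6=11.67) > E (37/4=9.25) > B (17/17=1.00)
Fill: take C (9 @ 235) → take D (8 @ 182) → take A (6 @ 70) → take E (4 @ 37) → take 4/17 of B → 4.00; 31/31 used.
4 item(s) taken whole; one partial (take 4/17 of B).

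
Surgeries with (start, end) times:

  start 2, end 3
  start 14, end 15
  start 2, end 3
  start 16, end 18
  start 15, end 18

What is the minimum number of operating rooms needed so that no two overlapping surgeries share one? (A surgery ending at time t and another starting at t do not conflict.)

starts: [2, 2, 14, 15, 16]
ends:   [3, 3, 15, 18, 18]
s2→1 s2→2  — peak 2.

2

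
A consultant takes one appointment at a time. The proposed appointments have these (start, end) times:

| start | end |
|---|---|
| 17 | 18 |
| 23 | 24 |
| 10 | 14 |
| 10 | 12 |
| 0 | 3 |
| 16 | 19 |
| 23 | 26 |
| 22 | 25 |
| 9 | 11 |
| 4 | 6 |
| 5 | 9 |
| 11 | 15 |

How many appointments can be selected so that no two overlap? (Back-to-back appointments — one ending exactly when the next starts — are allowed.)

Greedy by earliest finish: after sorting by end time, pick each interval compatible with the last pick.
Sorted by end: (0,3)  (4,6)  (5,9)  (9,11)  (10,12)  (10,14)  (11,15)  (17,18)  (16,19)  (23,24)  (22,25)  (23,26)
take (0,3); take (4,6); take (9,11); take (11,15); take (17,18); skip (16,19); take (23,24).
Selected 6 appointments.

6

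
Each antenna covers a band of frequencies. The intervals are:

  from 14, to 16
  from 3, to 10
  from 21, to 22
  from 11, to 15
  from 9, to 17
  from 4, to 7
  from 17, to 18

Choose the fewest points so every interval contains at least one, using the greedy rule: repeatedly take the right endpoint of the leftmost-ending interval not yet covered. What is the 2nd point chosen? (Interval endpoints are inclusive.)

15

By right end: [4,7]  [3,10]  [11,15]  [14,16]  [9,17]  [17,18]  [21,22]
[4,7] uncovered → point at 7; [11,15] uncovered → point at 15; [17,18] uncovered → point at 18; [21,22] uncovered → point at 22.
Points: 7, 15, 18, 22 (4 total).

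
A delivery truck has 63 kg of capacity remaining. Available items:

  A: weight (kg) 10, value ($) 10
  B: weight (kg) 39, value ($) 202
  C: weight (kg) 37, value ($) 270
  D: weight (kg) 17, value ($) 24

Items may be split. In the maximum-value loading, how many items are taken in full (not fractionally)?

1

Ratios (sorted): C 7.30, B 5.18, D 1.41, A 1.00
take C (37 @ 270); take 26/39 of B → 134.67. Capacity used 63/63.
1 item(s) taken whole; one partial (take 26/39 of B).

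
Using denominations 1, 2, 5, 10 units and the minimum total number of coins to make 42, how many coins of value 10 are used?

4

Greedy: take as many of the largest coin as possible, then repeat with the remainder.
42 − 4×10→2 − 1×2→0
Count of 10: 4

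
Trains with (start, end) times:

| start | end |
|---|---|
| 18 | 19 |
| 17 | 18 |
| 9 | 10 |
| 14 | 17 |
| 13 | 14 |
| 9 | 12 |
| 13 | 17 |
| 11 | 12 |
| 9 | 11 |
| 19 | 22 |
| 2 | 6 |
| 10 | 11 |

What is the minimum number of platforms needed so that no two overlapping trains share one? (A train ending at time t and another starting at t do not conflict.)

Events (time:±→running): 2:+→1 6:-→0 9:+→1 9:+→2 9:+→3 … peak 3.

3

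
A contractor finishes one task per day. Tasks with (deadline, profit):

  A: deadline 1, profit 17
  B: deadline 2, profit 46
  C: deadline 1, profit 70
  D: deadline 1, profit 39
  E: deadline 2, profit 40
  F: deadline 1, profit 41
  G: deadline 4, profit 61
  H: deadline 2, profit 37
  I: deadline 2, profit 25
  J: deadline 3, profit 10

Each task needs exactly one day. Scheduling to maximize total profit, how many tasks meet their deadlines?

Take jobs in profit order; each goes to the latest open slot no later than its deadline.
By profit: C(d1,70), G(d4,61), B(d2,46), F(d1,41), E(d2,40), D(d1,39), H(d2,37), I(d2,25), A(d1,17), J(d3,10)
C→slot 1; G→slot 4; B→slot 2; F skipped; E skipped; D skipped; H skipped; I skipped; A skipped; J→slot 3.
4 of 10 scheduled.

4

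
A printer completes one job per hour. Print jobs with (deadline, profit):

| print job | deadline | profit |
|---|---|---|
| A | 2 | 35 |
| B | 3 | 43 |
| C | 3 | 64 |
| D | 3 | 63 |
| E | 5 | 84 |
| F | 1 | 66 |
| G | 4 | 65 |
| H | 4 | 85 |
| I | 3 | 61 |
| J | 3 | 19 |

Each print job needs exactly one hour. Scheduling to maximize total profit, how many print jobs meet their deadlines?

5

By profit: H(d4,85), E(d5,84), F(d1,66), G(d4,65), C(d3,64), D(d3,63), I(d3,61), B(d3,43), A(d2,35), J(d3,19)
H→slot 4; E→slot 5; F→slot 1; G→slot 3; C→slot 2; D skipped; I skipped; B skipped; A skipped; J skipped.
5 of 10 scheduled.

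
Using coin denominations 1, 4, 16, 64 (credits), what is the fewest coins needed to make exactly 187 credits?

10

Use the largest denomination that fits, subtract, and repeat.
187 − 2×64→59 − 3×16→11 − 2×4→3 − 3×1→0
Total coins = 2 + 3 + 2 + 3 = 10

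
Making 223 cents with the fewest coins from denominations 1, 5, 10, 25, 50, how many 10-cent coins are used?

Greedy: take as many of the largest coin as possible, then repeat with the remainder.
223 − 4×50→23 − 2×10→3 − 3×1→0
Count of 10: 2

2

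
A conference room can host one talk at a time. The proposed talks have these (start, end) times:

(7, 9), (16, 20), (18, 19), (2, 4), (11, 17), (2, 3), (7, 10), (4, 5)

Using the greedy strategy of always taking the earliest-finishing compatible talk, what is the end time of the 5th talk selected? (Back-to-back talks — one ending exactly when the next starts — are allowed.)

19

Sort by end time and greedily take each interval whose start is ≥ the last chosen end.
By end time: (2,3), (2,4), (4,5), (7,9), (7,10), (11,17), (18,19), (16,20).
Pick (2,3); next start ≥ 3 → (4,5); next start ≥ 5 → (7,9); next start ≥ 9 → (11,17); next start ≥ 17 → (18,19).
Selected: (2,3) (4,5) (7,9) (11,17) (18,19)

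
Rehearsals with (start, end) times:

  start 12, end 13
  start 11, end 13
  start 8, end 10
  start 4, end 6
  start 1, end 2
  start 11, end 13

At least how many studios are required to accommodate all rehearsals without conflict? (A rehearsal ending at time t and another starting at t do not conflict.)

3

Events (time:±→running): 1:+→1 2:-→0 4:+→1 6:-→0 8:+→1 10:-→0 11:+→1 11:+→2 12:+→3 … peak 3.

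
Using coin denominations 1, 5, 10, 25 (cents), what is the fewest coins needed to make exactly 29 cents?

5

Greedy: take as many of the largest coin as possible, then repeat with the remainder.
29 = 1×25 + 4×1
Total coins = 1 + 4 = 5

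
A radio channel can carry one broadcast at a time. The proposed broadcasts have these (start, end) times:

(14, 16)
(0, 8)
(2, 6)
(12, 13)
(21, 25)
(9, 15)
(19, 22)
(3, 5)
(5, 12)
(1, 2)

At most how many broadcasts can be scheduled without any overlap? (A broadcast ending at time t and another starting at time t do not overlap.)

6

Order by finish time; keep every interval that doesn't clash with the previous kept one.
Sorted by end: (1,2)  (3,5)  (2,6)  (0,8)  (5,12)  (12,13)  (9,15)  (14,16)  (19,22)  (21,25)
take (1,2); take (3,5); skip (2,6); take (5,12); take (12,13); take (14,16); take (19,22).
Selected 6 broadcasts.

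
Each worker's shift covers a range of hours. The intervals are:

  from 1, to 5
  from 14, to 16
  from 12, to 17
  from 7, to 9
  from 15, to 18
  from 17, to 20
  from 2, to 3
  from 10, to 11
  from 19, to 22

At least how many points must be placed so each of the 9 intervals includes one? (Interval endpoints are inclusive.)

5

Sort by right endpoint; whenever an interval is uncovered, place a point at its right end.
Sorted: [2,3] [1,5] [7,9] [10,11] [14,16] [12,17] [15,18] [17,20] [19,22]
{[2,3],[1,5]} hit by 3; {[7,9]} hit by 9; {[10,11]} hit by 11; {[14,16],[12,17],[15,18]} hit by 16; {[17,20],[19,22]} hit by 20.
Points: 3, 9, 11, 16, 20 (5 total).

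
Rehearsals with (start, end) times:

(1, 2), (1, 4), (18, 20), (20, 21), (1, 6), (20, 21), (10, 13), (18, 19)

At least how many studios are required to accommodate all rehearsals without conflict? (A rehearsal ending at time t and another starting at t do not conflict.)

3

Count concurrent intervals with a sweep; the peak is the room count.
starts: [1, 1, 1, 10, 18, 18, 20, 20]
ends:   [2, 4, 6, 13, 19, 20, 21, 21]
s1→1 s1→2 s1→3  — peak 3.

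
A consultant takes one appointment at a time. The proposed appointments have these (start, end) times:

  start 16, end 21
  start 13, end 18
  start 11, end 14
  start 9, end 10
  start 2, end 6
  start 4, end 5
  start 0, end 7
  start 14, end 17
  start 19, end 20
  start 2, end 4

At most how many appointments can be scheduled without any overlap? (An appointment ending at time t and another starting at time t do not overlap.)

Sort by end time and greedily take each interval whose start is ≥ the last chosen end.
Sorted by end: (2,4)  (4,5)  (2,6)  (0,7)  (9,10)  (11,14)  (14,17)  (13,18)  (19,20)  (16,21)
take (2,4); take (4,5); take (9,10); take (11,14); take (14,17); skip (13,18); take (19,20).
Selected 6 appointments.

6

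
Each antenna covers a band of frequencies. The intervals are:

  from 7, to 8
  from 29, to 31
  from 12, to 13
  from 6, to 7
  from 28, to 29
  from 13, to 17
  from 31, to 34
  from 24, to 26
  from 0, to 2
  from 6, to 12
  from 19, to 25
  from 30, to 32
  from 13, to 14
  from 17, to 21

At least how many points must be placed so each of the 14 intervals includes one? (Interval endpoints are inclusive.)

7

Sort by right endpoint; whenever an interval is uncovered, place a point at its right end.
By right end: [0,2]  [6,7]  [7,8]  [6,12]  [12,13]  [13,14]  [13,17]  [17,21]  [19,25]  [24,26]  [28,29]  [29,31]  [30,32]  [31,34]
[0,2] uncovered → point at 2; [6,7] uncovered → point at 7; [12,13] uncovered → point at 13; [17,21] uncovered → point at 21; [24,26] uncovered → point at 26; [28,29] uncovered → point at 29; [30,32] uncovered → point at 32.
Points: 2, 7, 13, 21, 26, 29, 32 (7 total).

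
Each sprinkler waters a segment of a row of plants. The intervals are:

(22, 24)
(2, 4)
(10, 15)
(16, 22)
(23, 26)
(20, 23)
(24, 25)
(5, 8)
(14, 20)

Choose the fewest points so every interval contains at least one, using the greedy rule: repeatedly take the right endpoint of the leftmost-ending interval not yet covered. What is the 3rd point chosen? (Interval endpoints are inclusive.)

15

Sorted: [2,4] [5,8] [10,15] [14,20] [16,22] [20,23] [22,24] [24,25] [23,26]
{[2,4]} hit by 4; {[5,8]} hit by 8; {[10,15],[14,20]} hit by 15; {[16,22],[20,23],[22,24]} hit by 22; {[24,25],[23,26]} hit by 25.
Points: 4, 8, 15, 22, 25 (5 total).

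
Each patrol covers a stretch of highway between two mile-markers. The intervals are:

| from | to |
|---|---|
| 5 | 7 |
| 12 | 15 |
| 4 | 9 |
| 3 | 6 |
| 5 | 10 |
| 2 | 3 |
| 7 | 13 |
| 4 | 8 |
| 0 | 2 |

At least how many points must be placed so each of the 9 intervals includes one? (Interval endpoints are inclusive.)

Sorted: [0,2] [2,3] [3,6] [5,7] [4,8] [4,9] [5,10] [7,13] [12,15]
{[0,2],[2,3]} hit by 2; {[3,6],[5,7],[4,8],[4,9],[5,10]} hit by 6; {[7,13],[12,15]} hit by 13.
Points: 2, 6, 13 (3 total).

3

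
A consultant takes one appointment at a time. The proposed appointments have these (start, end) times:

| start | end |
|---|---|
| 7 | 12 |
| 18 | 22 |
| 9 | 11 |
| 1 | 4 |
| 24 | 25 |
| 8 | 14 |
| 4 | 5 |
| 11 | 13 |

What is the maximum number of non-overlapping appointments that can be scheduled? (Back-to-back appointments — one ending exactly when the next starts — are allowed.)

6

Sorted by end: (1,4)  (4,5)  (9,11)  (7,12)  (11,13)  (8,14)  (18,22)  (24,25)
take (1,4); take (4,5); take (9,11); take (11,13); skip (8,14); take (18,22); take (24,25).
Selected 6 appointments.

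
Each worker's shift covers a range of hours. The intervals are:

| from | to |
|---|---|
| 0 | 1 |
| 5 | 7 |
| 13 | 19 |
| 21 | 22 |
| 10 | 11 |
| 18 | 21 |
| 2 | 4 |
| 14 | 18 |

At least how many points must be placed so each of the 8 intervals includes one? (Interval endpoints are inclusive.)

Sort by right endpoint; whenever an interval is uncovered, place a point at its right end.
Sorted: [0,1] [2,4] [5,7] [10,11] [14,18] [13,19] [18,21] [21,22]
{[0,1]} hit by 1; {[2,4]} hit by 4; {[5,7]} hit by 7; {[10,11]} hit by 11; {[14,18],[13,19],[18,21]} hit by 18; {[21,22]} hit by 22.
Points: 1, 4, 7, 11, 18, 22 (6 total).

6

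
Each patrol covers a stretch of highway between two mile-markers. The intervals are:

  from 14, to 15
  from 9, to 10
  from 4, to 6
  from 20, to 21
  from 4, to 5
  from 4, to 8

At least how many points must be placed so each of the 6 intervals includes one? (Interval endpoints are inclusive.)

Sorted: [4,5] [4,6] [4,8] [9,10] [14,15] [20,21]
{[4,5],[4,6],[4,8]} hit by 5; {[9,10]} hit by 10; {[14,15]} hit by 15; {[20,21]} hit by 21.
Points: 5, 10, 15, 21 (4 total).

4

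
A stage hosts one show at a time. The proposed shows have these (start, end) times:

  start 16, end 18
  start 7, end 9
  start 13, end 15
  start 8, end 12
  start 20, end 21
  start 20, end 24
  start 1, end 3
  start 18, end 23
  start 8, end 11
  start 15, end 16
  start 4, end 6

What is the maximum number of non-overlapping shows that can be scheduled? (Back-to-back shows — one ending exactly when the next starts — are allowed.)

Sort by end time and greedily take each interval whose start is ≥ the last chosen end.
By end time: (1,3), (4,6), (7,9), (8,11), (8,12), (13,15), (15,16), (16,18), (20,21), (18,23), (20,24).
Pick (1,3); next start ≥ 3 → (4,6); next start ≥ 6 → (7,9); next start ≥ 9 → (13,15); next start ≥ 15 → (15,16); next start ≥ 16 → (16,18); next start ≥ 18 → (20,21).
Selected 7 shows.

7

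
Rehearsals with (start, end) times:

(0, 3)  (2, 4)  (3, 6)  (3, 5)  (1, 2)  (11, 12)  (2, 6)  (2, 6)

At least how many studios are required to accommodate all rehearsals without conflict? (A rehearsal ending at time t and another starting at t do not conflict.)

5

The answer is the maximum number of intervals overlapping at any instant.
starts: [0, 1, 2, 2, 2, 3, 3, 11]
ends:   [2, 3, 4, 5, 6, 6, 6, 12]
s0→1 s1→2 e2→1 s2→2 s2→3 s2→4 e3→3 s3→4 s3→5  — peak 5.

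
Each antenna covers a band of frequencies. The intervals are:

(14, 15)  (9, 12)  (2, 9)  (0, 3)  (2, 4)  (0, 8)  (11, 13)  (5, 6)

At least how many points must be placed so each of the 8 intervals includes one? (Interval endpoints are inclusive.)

By right end: [0,3]  [2,4]  [5,6]  [0,8]  [2,9]  [9,12]  [11,13]  [14,15]
[0,3] uncovered → point at 3; [5,6] uncovered → point at 6; [9,12] uncovered → point at 12; [14,15] uncovered → point at 15.
Points: 3, 6, 12, 15 (4 total).

4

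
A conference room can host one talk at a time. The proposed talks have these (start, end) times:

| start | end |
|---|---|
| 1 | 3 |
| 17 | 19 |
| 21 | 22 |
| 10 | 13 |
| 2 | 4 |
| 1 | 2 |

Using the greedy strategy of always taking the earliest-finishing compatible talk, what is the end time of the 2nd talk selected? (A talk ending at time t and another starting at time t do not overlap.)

Greedy by earliest finish: after sorting by end time, pick each interval compatible with the last pick.
By end time: (1,2), (1,3), (2,4), (10,13), (17,19), (21,22).
Pick (1,2); next start ≥ 2 → (2,4); next start ≥ 4 → (10,13); next start ≥ 13 → (17,19); next start ≥ 19 → (21,22).
Selected: (1,2) (2,4) (10,13) (17,19) (21,22)

4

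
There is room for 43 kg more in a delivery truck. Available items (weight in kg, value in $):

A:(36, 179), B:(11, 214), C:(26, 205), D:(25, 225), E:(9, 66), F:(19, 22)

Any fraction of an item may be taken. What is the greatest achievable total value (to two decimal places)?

Sort by value per unit weight and fill in that order.
Order: B (214/11=19.45) > D (225/25=9.00) > C (205/26=7.88) > E (66/9=7.33) > A (179/36=4.97) > F (22/19=1.16)
Fill: take B (11 @ 214) → take D (25 @ 225) → take 7/26 of C → 55.19; 43/43 used.
Total value = 494.19

494.19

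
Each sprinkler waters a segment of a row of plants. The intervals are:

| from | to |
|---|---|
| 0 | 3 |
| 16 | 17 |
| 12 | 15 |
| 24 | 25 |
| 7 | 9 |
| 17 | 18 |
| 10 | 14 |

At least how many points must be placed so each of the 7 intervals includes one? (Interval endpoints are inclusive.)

Sort by right endpoint; whenever an interval is uncovered, place a point at its right end.
Sorted: [0,3] [7,9] [10,14] [12,15] [16,17] [17,18] [24,25]
{[0,3]} hit by 3; {[7,9]} hit by 9; {[10,14],[12,15]} hit by 14; {[16,17],[17,18]} hit by 17; {[24,25]} hit by 25.
Points: 3, 9, 14, 17, 25 (5 total).

5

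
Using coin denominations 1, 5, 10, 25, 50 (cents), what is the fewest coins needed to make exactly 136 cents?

5

Use the largest denomination that fits, subtract, and repeat.
136 = 2×50 + 1×25 + 1×10 + 1×1
Total coins = 2 + 1 + 1 + 1 = 5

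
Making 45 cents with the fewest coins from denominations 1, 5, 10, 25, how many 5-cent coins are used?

45 − 1×25→20 − 2×10→0
Count of 5: 0

0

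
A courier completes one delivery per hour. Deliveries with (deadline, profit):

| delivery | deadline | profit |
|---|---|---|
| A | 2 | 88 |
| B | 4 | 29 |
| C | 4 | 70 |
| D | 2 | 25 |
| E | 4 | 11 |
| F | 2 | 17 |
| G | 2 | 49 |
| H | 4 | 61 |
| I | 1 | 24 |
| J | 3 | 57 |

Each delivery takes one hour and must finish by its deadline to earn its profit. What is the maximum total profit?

276

Sort by profit descending; place each in the latest free slot ≤ its deadline.
By profit: A(d2,88), C(d4,70), H(d4,61), J(d3,57), G(d2,49), B(d4,29), D(d2,25), I(d1,24), F(d2,17), E(d4,11)
A→slot 2; C→slot 4; H→slot 3; J→slot 1; G skipped; B skipped; D skipped; I skipped; F skipped; E skipped.
Profit = 57 + 88 + 61 + 70 = 276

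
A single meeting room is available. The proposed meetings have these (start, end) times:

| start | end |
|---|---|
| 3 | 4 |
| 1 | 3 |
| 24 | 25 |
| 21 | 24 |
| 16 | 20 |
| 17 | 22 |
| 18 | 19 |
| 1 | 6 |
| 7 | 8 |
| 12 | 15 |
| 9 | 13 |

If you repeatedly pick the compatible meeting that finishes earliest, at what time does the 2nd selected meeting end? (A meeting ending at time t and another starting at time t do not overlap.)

4

Sort by end time and greedily take each interval whose start is ≥ the last chosen end.
Sorted by end: (1,3)  (3,4)  (1,6)  (7,8)  (9,13)  (12,15)  (18,19)  (16,20)  (17,22)  (21,24)  (24,25)
take (1,3); take (3,4); take (7,8); take (9,13); take (18,19); skip (16,20); take (21,24); take (24,25).
Selected: (1,3) (3,4) (7,8) (9,13) (18,19) (21,24) (24,25)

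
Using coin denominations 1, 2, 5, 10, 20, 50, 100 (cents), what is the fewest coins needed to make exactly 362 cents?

Greedy: take as many of the largest coin as possible, then repeat with the remainder.
362 − 3×100→62 − 1×50→12 − 1×10→2 − 1×2→0
Total coins = 3 + 1 + 1 + 1 = 6

6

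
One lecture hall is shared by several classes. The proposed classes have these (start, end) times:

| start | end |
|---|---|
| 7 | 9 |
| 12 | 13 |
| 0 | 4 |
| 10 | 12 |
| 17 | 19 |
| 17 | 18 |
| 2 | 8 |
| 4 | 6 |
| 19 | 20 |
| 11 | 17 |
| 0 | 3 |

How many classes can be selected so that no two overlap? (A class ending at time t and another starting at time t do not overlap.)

Order by finish time; keep every interval that doesn't clash with the previous kept one.
By end time: (0,3), (0,4), (4,6), (2,8), (7,9), (10,12), (12,13), (11,17), (17,18), (17,19), (19,20).
Pick (0,3); next start ≥ 3 → (4,6); next start ≥ 6 → (7,9); next start ≥ 9 → (10,12); next start ≥ 12 → (12,13); next start ≥ 13 → (17,18); next start ≥ 18 → (19,20).
Selected 7 classes.

7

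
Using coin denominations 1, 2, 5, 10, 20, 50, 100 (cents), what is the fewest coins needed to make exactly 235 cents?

Use the largest denomination that fits, subtract, and repeat.
235 − 2×100→35 − 1×20→15 − 1×10→5 − 1×5→0
Total coins = 2 + 1 + 1 + 1 = 5

5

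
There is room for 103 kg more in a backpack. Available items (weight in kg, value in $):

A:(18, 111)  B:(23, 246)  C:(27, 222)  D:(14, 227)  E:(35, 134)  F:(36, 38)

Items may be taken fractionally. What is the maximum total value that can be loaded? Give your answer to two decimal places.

886.40

Order: D (227/14=16.21) > B (246/23=10.70) > C (222/27=8.22) > A (111/18=6.17) > E (134/35=3.83) > F (38/36=1.06)
Fill: take D (14 @ 227) → take B (23 @ 246) → take C (27 @ 222) → take A (18 @ 111) → take 21/35 of E → 80.40; 103/103 used.
Total value = 886.40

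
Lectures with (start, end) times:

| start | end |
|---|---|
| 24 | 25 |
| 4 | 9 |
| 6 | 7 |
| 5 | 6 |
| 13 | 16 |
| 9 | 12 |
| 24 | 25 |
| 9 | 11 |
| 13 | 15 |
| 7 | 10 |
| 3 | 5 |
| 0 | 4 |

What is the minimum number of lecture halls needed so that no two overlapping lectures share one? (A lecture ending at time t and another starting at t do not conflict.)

3

Count concurrent intervals with a sweep; the peak is the room count.
starts: [0, 3, 4, 5, 6, 7, 9, 9, 13, 13, 24, 24]
ends:   [4, 5, 6, 7, 9, 10, 11, 12, 15, 16, 25, 25]
s0→1 s3→2 e4→1 s4→2 e5→1 s5→2 e6→1 s6→2 e7→1 s7→2 e9→1 s9→2 s9→3  — peak 3.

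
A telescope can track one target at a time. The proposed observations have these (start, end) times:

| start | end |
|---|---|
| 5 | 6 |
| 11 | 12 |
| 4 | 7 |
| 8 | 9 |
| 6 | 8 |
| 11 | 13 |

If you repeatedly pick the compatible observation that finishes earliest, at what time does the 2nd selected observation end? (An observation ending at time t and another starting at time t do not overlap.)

8

By end time: (5,6), (4,7), (6,8), (8,9), (11,12), (11,13).
Pick (5,6); next start ≥ 6 → (6,8); next start ≥ 8 → (8,9); next start ≥ 9 → (11,12).
Selected: (5,6) (6,8) (8,9) (11,12)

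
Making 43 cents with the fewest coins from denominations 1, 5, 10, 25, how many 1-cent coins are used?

Greedy: take as many of the largest coin as possible, then repeat with the remainder.
43 = 1×25 + 1×10 + 1×5 + 3×1
Count of 1: 3

3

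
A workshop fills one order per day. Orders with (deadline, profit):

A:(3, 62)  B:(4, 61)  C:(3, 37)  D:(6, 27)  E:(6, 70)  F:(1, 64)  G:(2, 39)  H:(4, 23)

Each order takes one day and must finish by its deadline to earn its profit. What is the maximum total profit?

323

Sort by profit descending; place each in the latest free slot ≤ its deadline.
By profit: E(d6,70), F(d1,64), A(d3,62), B(d4,61), G(d2,39), C(d3,37), D(d6,27), H(d4,23)
E→slot 6; F→slot 1; A→slot 3; B→slot 4; G→slot 2; C skipped; D→slot 5; H skipped.
Profit = 64 + 39 + 62 + 61 + 27 + 70 = 323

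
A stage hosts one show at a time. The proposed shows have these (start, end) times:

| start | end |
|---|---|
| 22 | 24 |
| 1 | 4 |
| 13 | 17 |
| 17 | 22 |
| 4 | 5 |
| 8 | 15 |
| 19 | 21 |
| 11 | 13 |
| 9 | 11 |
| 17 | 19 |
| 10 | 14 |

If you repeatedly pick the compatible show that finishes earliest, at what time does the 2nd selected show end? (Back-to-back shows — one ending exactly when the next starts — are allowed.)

5

Sort by end time and greedily take each interval whose start is ≥ the last chosen end.
Sorted by end: (1,4)  (4,5)  (9,11)  (11,13)  (10,14)  (8,15)  (13,17)  (17,19)  (19,21)  (17,22)  (22,24)
take (1,4); take (4,5); take (9,11); take (11,13); take (13,17); take (17,19); take (19,21); take (22,24).
Selected: (1,4) (4,5) (9,11) (11,13) (13,17) (17,19) (19,21) (22,24)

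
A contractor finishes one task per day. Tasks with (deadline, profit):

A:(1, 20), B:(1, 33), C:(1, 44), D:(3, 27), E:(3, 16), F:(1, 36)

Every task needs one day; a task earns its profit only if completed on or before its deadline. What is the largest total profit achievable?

87

Sort by profit descending; place each in the latest free slot ≤ its deadline.
By profit: C(d1,44), F(d1,36), B(d1,33), D(d3,27), A(d1,20), E(d3,16)
C→slot 1; F skipped; B skipped; D→slot 3; A skipped; E→slot 2.
Profit = 44 + 16 + 27 = 87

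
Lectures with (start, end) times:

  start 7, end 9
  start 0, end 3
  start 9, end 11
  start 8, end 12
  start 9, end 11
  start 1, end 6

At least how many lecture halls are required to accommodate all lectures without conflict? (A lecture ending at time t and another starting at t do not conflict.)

3

The answer is the maximum number of intervals overlapping at any instant.
Events (time:±→running): 0:+→1 1:+→2 3:-→1 6:-→0 7:+→1 8:+→2 9:-→1 9:+→2 9:+→3 … peak 3.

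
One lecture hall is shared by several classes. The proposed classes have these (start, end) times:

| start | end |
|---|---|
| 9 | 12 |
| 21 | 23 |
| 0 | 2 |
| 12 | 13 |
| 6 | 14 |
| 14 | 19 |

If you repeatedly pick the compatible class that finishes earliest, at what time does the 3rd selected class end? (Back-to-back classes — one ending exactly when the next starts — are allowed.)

Sort by end time and greedily take each interval whose start is ≥ the last chosen end.
Sorted by end: (0,2)  (9,12)  (12,13)  (6,14)  (14,19)  (21,23)
take (0,2); take (9,12); take (12,13); take (14,19); take (21,23).
Selected: (0,2) (9,12) (12,13) (14,19) (21,23)

13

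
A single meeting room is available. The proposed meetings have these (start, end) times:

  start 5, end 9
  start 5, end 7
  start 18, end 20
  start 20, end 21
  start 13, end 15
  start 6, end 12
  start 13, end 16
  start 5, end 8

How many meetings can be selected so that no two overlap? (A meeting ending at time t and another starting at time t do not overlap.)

Sort by end time and greedily take each interval whose start is ≥ the last chosen end.
Sorted by end: (5,7)  (5,8)  (5,9)  (6,12)  (13,15)  (13,16)  (18,20)  (20,21)
take (5,7); skip (6,12); take (13,15); take (18,20); take (20,21).
Selected 4 meetings.

4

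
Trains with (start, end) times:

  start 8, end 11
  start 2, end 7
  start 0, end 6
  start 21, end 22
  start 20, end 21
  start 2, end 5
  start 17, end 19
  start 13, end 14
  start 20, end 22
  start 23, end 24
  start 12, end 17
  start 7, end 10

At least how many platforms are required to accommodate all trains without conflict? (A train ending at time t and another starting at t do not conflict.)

3

Events (time:±→running): 0:+→1 2:+→2 2:+→3 … peak 3.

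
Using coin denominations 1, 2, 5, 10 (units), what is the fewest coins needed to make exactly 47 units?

6

Use the largest denomination that fits, subtract, and repeat.
47 = 4×10 + 1×5 + 1×2
Total coins = 4 + 1 + 1 = 6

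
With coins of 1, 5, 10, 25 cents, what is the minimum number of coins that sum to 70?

4

Greedy: take as many of the largest coin as possible, then repeat with the remainder.
70 = 2×25 + 2×10
Total coins = 2 + 2 = 4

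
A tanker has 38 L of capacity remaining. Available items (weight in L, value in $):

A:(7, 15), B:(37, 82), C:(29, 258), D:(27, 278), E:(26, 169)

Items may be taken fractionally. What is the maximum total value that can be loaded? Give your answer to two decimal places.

375.86

Order: D (278/27=10.30) > C (258/29=8.90) > E (169/26=6.50) > B (82/37=2.22) > A (15/7=2.14)
Fill: take D (27 @ 278) → take 11/29 of C → 97.86; 38/38 used.
Total value = 375.86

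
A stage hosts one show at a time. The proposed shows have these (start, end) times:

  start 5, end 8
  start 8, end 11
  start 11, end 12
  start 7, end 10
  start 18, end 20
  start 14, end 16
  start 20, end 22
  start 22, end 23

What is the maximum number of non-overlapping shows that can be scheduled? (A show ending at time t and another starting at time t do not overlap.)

By end time: (5,8), (7,10), (8,11), (11,12), (14,16), (18,20), (20,22), (22,23).
Pick (5,8); next start ≥ 8 → (8,11); next start ≥ 11 → (11,12); next start ≥ 12 → (14,16); next start ≥ 16 → (18,20); next start ≥ 20 → (20,22); next start ≥ 22 → (22,23).
Selected 7 shows.

7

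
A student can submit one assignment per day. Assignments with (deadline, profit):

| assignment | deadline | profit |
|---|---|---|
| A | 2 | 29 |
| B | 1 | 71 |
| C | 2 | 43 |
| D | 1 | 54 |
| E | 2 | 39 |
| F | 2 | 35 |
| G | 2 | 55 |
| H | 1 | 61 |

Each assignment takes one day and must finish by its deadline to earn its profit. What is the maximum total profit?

Profit order: B=71 H=61 G=55 D=54 C=43 E=39 F=35 A=29
Assign: B→slot 1, H skipped, G→slot 2, D skipped, C skipped, E skipped, F skipped, A skipped.
Slots: [1:B] [2:G]
Profit = 71 + 55 = 126

126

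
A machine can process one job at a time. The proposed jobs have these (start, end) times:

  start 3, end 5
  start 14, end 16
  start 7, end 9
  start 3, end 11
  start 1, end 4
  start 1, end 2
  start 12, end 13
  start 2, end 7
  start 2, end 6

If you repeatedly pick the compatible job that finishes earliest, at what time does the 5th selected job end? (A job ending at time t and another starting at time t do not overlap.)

Greedy by earliest finish: after sorting by end time, pick each interval compatible with the last pick.
By end time: (1,2), (1,4), (3,5), (2,6), (2,7), (7,9), (3,11), (12,13), (14,16).
Pick (1,2); next start ≥ 2 → (3,5); next start ≥ 5 → (7,9); next start ≥ 9 → (12,13); next start ≥ 13 → (14,16).
Selected: (1,2) (3,5) (7,9) (12,13) (14,16)

16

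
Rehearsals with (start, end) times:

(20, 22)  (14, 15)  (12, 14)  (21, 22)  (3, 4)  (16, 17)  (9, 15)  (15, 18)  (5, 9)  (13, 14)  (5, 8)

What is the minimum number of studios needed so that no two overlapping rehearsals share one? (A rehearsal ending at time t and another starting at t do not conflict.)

3

Count concurrent intervals with a sweep; the peak is the room count.
starts: [3, 5, 5, 9, 12, 13, 14, 15, 16, 20, 21]
ends:   [4, 8, 9, 14, 14, 15, 15, 17, 18, 22, 22]
s3→1 e4→0 s5→1 s5→2 e8→1 e9→0 s9→1 s12→2 s13→3  — peak 3.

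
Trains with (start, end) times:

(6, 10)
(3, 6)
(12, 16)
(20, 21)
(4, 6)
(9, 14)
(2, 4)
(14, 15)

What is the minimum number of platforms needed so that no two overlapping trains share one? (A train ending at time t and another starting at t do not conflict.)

2

Count concurrent intervals with a sweep; the peak is the room count.
Events (time:±→running): 2:+→1 3:+→2 … peak 2.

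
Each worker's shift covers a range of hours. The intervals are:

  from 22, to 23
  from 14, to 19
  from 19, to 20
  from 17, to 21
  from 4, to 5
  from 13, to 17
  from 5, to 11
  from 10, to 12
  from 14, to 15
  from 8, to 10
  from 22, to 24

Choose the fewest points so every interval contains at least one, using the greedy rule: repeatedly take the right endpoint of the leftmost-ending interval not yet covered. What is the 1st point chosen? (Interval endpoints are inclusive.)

By right end: [4,5]  [8,10]  [5,11]  [10,12]  [14,15]  [13,17]  [14,19]  [19,20]  [17,21]  [22,23]  [22,24]
[4,5] uncovered → point at 5; [8,10] uncovered → point at 10; [14,15] uncovered → point at 15; [19,20] uncovered → point at 20; [22,23] uncovered → point at 23.
Points: 5, 10, 15, 20, 23 (5 total).

5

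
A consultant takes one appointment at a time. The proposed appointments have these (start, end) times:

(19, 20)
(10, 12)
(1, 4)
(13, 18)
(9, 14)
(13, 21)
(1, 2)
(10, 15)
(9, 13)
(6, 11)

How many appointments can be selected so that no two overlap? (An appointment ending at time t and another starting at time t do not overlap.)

4

Order by finish time; keep every interval that doesn't clash with the previous kept one.
Sorted by end: (1,2)  (1,4)  (6,11)  (10,12)  (9,13)  (9,14)  (10,15)  (13,18)  (19,20)  (13,21)
take (1,2); take (6,11); skip (10,12); skip (9,13); take (13,18); take (19,20).
Selected 4 appointments.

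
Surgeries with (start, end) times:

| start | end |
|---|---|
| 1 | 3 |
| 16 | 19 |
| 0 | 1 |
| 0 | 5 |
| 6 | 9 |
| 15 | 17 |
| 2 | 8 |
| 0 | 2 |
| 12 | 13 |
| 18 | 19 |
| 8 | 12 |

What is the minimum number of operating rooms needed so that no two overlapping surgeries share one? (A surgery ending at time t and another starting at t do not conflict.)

Events (time:±→running): 0:+→1 0:+→2 0:+→3 … peak 3.

3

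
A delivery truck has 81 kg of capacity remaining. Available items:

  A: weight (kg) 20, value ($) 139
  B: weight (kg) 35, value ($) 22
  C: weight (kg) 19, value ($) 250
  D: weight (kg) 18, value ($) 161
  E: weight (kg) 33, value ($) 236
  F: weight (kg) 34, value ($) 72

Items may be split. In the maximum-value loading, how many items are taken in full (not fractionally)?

3

Greedy by value/weight ratio, highest first.
Ratios (sorted): C 13.16, D 8.94, E 7.15, A 6.95, F 2.12, B 0.63
take C (19 @ 250); take D (18 @ 161); take E (33 @ 236); take 11/20 of A → 76.45. Capacity used 81/81.
3 item(s) taken whole; one partial (take 11/20 of A).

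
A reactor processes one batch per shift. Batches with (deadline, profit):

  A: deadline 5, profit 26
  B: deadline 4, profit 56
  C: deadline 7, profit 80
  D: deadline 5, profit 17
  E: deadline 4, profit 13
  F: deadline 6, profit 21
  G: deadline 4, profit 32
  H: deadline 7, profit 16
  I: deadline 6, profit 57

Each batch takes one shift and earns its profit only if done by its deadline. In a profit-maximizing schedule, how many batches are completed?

Sort by profit descending; place each in the latest free slot ≤ its deadline.
By profit: C(d7,80), I(d6,57), B(d4,56), G(d4,32), A(d5,26), F(d6,21), D(d5,17), H(d7,16), E(d4,13)
C→slot 7; I→slot 6; B→slot 4; G→slot 3; A→slot 5; F→slot 2; D→slot 1; H skipped; E skipped.
7 of 9 scheduled.

7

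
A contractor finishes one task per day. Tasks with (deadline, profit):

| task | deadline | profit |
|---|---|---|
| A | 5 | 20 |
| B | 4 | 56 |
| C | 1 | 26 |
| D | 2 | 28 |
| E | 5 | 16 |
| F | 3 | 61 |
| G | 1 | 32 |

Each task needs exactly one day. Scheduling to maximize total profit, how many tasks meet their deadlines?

5

Take jobs in profit order; each goes to the latest open slot no later than its deadline.
By profit: F(d3,61), B(d4,56), G(d1,32), D(d2,28), C(d1,26), A(d5,20), E(d5,16)
F→slot 3; B→slot 4; G→slot 1; D→slot 2; C skipped; A→slot 5; E skipped.
5 of 7 scheduled.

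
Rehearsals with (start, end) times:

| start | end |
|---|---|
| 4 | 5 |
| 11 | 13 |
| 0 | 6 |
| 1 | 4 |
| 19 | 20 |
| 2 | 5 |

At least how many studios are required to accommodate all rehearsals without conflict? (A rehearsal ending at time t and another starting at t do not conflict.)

3

starts: [0, 1, 2, 4, 11, 19]
ends:   [4, 5, 5, 6, 13, 20]
s0→1 s1→2 s2→3  — peak 3.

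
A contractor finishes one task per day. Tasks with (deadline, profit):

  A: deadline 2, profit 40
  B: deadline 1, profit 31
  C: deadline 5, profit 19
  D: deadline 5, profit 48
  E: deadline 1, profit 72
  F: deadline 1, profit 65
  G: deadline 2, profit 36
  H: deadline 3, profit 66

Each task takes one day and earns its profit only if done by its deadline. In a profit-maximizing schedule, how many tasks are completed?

5

Take jobs in profit order; each goes to the latest open slot no later than its deadline.
Profit order: E=72 H=66 F=65 D=48 A=40 G=36 B=31 C=19
Assign: E→slot 1, H→slot 3, F skipped, D→slot 5, A→slot 2, G skipped, B skipped, C→slot 4.
Slots: [1:E] [2:A] [3:H] [4:C] [5:D]
5 of 8 scheduled.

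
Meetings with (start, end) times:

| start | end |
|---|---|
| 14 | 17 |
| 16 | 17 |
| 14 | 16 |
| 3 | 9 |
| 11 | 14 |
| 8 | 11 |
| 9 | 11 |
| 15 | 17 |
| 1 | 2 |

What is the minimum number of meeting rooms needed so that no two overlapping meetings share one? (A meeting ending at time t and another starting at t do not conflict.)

starts: [1, 3, 8, 9, 11, 14, 14, 15, 16]
ends:   [2, 9, 11, 11, 14, 16, 17, 17, 17]
s1→1 e2→0 s3→1 s8→2 e9→1 s9→2 e11→1 e11→0 s11→1 e14→0 s14→1 s14→2 s15→3  — peak 3.

3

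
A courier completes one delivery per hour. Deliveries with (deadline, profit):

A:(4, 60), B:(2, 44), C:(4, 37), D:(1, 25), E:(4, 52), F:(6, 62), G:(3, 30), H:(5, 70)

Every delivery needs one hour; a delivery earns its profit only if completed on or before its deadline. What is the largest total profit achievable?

325

Sort by profit descending; place each in the latest free slot ≤ its deadline.
Profit order: H=70 F=62 A=60 E=52 B=44 C=37 G=30 D=25
Assign: H→slot 5, F→slot 6, A→slot 4, E→slot 3, B→slot 2, C→slot 1, G skipped, D skipped.
Slots: [1:C] [2:B] [3:E] [4:A] [5:H] [6:F]
Profit = 37 + 44 + 52 + 60 + 70 + 62 = 325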